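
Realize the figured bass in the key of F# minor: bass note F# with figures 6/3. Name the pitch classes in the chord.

F#, A, D

A third above F# in this key is A.
A sixth above F# in this key is D.
Together with the bass F#, this spells D major in first inversion.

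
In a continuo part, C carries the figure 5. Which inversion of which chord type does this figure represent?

5 is shorthand for 5/3.
Intervals of 5/3 above the bass form a triad; the bass is the root, so this is root position.

triad, root position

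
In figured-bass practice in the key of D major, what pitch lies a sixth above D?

B

Counting 5 letter steps above D lands on B; in D major, that letter is B.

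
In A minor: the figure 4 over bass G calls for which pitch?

Counting 3 letter steps above G lands on C; in A minor, that letter is C.

C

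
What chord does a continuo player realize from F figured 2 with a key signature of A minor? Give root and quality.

The figures 2 indicate a seventh chord in third inversion.
In third inversion the root lies a second above the bass: a second above F in A minor is G.
The chord tones are F, G, B, D, giving G dominant seventh.

G dominant seventh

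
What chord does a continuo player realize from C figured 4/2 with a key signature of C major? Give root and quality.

D minor seventh

The figures 4/2 indicate a seventh chord in third inversion.
In third inversion the root lies a second above the bass: a second above C in C major is D.
The chord tones are C, D, F, A, giving D minor seventh.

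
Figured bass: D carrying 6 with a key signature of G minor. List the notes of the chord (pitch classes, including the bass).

D, F, Bb

The written figures 6 are shorthand for 6/3: the 3 is implied.
A third above D in this key is F.
A sixth above D in this key is Bb.
Together with the bass D, this spells Bb major in first inversion.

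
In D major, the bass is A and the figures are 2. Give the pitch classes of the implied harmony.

The written figures 2 are shorthand for 6/4/2: the 6/4 are implied.
A second above A in this key is B.
A fourth above A in this key is D.
A sixth above A in this key is F#.
Together with the bass A, this spells B minor seventh in third inversion.

A, B, D, F#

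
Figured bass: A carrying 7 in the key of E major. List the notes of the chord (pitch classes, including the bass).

A, C#, E, G#

The written figures 7 are shorthand for 7/5/3: the 5/3 are implied.
A third above A in this key is C#.
A fifth above A in this key is E.
A seventh above A in this key is G#.
Together with the bass A, this spells A major seventh in root position.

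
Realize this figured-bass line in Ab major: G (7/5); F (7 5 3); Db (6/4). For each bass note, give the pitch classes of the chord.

G (7/5/3): G, Bb, Db, F.
F (7/5/3): F, Ab, C, Eb.
Db (6/4): Db, G, Bb.

G, Bb, Db, F | F, Ab, C, Eb | Db, G, Bb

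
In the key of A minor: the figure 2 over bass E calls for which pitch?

Counting 1 letter step above E lands on F; in A minor, that letter is F.

F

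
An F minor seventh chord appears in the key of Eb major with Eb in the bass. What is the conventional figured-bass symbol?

4/2

Eb is the seventh of F minor seventh, so the chord is in third inversion.
A seventh chord in third inversion is figured 6/4/2, conventionally abbreviated 4/2.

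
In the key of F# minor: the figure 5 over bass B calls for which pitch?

F#

Counting 4 letter steps above B lands on F; in F# minor, that letter is F#.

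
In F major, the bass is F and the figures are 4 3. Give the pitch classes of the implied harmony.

F, A, Bb, D

The written figures 4 3 are shorthand for 6/4/3: the 6 is implied.
A third above F in this key is A.
A fourth above F in this key is Bb.
A sixth above F in this key is D.
Together with the bass F, this spells Bb major seventh in second inversion.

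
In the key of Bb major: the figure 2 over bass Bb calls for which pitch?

Counting 1 letter step above Bb lands on C; in Bb major, that letter is C.

C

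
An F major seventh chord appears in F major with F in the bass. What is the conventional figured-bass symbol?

F is the root of F major seventh, so the chord is in root position.
A seventh chord in root position is figured 7/5/3, conventionally abbreviated 7.

7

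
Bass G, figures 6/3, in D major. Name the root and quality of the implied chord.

E minor

The figures 6/3 indicate a triad in first inversion.
In first inversion the root lies a sixth above the bass: a sixth above G in D major is E.
The chord tones are G, B, E, giving E minor.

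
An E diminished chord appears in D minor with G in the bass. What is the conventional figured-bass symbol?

G is the third of E diminished, so the chord is in first inversion.
A triad in first inversion is figured 6/3, conventionally abbreviated 6.

6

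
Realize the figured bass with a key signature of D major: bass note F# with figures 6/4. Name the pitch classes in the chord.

F#, B, D

A fourth above F# in this key is B.
A sixth above F# in this key is D.
Together with the bass F#, this spells B minor in second inversion.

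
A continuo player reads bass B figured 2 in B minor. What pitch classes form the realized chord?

The written figures 2 are shorthand for 6/4/2: the 6/4 are implied.
A second above B in this key is C#.
A fourth above B in this key is E.
A sixth above B in this key is G.
Together with the bass B, this spells C# half-diminished seventh in third inversion.

B, C#, E, G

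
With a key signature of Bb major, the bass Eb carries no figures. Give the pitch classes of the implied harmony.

An unfigured bass implies 5/3.
A third above Eb in this key is G.
A fifth above Eb in this key is Bb.
Together with the bass Eb, this spells Eb major in root position.

Eb, G, Bb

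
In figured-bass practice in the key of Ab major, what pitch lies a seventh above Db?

C

Counting 6 letter steps above Db lands on C; in Ab major, that letter is C.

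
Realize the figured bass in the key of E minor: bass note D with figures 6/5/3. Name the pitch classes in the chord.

D, F#, A, B

A third above D in this key is F#.
A fifth above D in this key is A.
A sixth above D in this key is B.
Together with the bass D, this spells B minor seventh in first inversion.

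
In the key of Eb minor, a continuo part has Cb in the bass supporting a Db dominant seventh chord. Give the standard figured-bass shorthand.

Cb is the seventh of Db dominant seventh, so the chord is in third inversion.
A seventh chord in third inversion is figured 6/4/2, conventionally abbreviated 4/2.

4/2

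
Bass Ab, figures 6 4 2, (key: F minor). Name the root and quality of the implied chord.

Bb minor seventh

The figures 6 4 2 indicate a seventh chord in third inversion.
In third inversion the root lies a second above the bass: a second above Ab in F minor is Bb.
The chord tones are Ab, Bb, Db, F, giving Bb minor seventh.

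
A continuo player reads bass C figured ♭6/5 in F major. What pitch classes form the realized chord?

C, E, G, Ab

The written figures ♭6/5 are shorthand for 6/5/3: the 3 is implied.
A third above C in this key is E.
A fifth above C in this key is G.
A sixth above C in this key is A, lowered to Ab by the flat.
Together with the bass C, this spells Ab augmented major seventh in first inversion.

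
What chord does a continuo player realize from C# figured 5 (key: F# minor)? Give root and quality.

C# minor

The figures 5 indicate a triad in root position.
In root position the bass is the root, so the root is C#.
The chord tones are C#, E, G#, giving C# minor.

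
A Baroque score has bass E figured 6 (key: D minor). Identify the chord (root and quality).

The figures 6 indicate a triad in first inversion.
In first inversion the root lies a sixth above the bass: a sixth above E in D minor is C.
The chord tones are E, G, C, giving C major.

C major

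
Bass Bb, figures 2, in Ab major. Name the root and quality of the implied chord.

The figures 2 indicate a seventh chord in third inversion.
In third inversion the root lies a second above the bass: a second above Bb in Ab major is C.
The chord tones are Bb, C, Eb, G, giving C minor seventh.

C minor seventh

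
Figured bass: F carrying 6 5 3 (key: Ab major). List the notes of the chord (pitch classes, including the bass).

A third above F in this key is Ab.
A fifth above F in this key is C.
A sixth above F in this key is Db.
Together with the bass F, this spells Db major seventh in first inversion.

F, Ab, C, Db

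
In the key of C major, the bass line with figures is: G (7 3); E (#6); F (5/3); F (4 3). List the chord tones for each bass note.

G, B, D, F | E, G, C# | F, A, C | F, A, B, D

G (7/5/3): G, B, D, F.
E (#6/3): E, G, C#.
F (5/3): F, A, C.
F (6/4/3): F, A, B, D.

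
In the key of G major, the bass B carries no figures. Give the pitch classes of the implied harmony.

An unfigured bass implies 5/3.
A third above B in this key is D.
A fifth above B in this key is F#.
Together with the bass B, this spells B minor in root position.

B, D, F#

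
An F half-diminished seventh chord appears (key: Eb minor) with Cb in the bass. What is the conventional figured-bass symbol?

4/3

Cb is the fifth of F half-diminished seventh, so the chord is in second inversion.
A seventh chord in second inversion is figured 6/4/3, conventionally abbreviated 4/3.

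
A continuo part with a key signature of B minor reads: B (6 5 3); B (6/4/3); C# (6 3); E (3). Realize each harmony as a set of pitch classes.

B, D, F#, G | B, D, E, G | C#, E, A | E, G, B

B (6/5/3): B, D, F#, G.
B (6/4/3): B, D, E, G.
C# (6/3): C#, E, A.
E (5/3): E, G, B.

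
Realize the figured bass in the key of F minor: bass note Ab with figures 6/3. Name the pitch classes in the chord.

A third above Ab in this key is C.
A sixth above Ab in this key is F.
Together with the bass Ab, this spells F minor in first inversion.

Ab, C, F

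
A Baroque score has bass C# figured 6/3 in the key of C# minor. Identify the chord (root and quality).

A major

The figures 6/3 indicate a triad in first inversion.
In first inversion the root lies a sixth above the bass: a sixth above C# in C# minor is A.
The chord tones are C#, E, A, giving A major.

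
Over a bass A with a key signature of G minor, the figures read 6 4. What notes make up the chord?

A, D, F

A fourth above A in this key is D.
A sixth above A in this key is F.
Together with the bass A, this spells D minor in second inversion.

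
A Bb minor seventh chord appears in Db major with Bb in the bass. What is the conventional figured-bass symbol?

7

Bb is the root of Bb minor seventh, so the chord is in root position.
A seventh chord in root position is figured 7/5/3, conventionally abbreviated 7.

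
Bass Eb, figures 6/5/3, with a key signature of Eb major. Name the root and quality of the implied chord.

The figures 6/5/3 indicate a seventh chord in first inversion.
In first inversion the root lies a sixth above the bass: a sixth above Eb in Eb major is C.
The chord tones are Eb, G, Bb, C, giving C minor seventh.

C minor seventh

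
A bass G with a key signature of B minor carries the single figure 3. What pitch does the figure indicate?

Counting 2 letter steps above G lands on B; in B minor, that letter is B.

B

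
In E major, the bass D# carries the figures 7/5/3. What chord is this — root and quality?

The figures 7/5/3 indicate a seventh chord in root position.
In root position the bass is the root, so the root is D#.
The chord tones are D#, F#, A, C#, giving D# half-diminished seventh.

D# half-diminished seventh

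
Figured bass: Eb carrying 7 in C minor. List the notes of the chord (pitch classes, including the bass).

Eb, G, Bb, D

The written figures 7 are shorthand for 7/5/3: the 5/3 are implied.
A third above Eb in this key is G.
A fifth above Eb in this key is Bb.
A seventh above Eb in this key is D.
Together with the bass Eb, this spells Eb major seventh in root position.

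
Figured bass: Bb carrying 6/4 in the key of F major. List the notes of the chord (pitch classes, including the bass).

Bb, E, G

A fourth above Bb in this key is E.
A sixth above Bb in this key is G.
Together with the bass Bb, this spells E diminished in second inversion.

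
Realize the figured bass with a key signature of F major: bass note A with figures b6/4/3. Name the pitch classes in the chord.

A, C, D, Fb

A third above A in this key is C.
A fourth above A in this key is D.
A sixth above A in this key is F, lowered to Fb by the flat.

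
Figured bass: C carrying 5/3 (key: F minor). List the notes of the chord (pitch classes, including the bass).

A third above C in this key is Eb.
A fifth above C in this key is G.
Together with the bass C, this spells C minor in root position.

C, Eb, G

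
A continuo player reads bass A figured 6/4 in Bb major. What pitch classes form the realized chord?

A fourth above A in this key is D.
A sixth above A in this key is F.
Together with the bass A, this spells D minor in second inversion.

A, D, F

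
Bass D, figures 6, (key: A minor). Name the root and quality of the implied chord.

B diminished

The figures 6 indicate a triad in first inversion.
In first inversion the root lies a sixth above the bass: a sixth above D in A minor is B.
The chord tones are D, F, B, giving B diminished.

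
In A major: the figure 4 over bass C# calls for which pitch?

F#

Counting 3 letter steps above C# lands on F; in A major, that letter is F#.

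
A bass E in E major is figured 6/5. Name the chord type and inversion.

6/5 is shorthand for 6/5/3.
Intervals of 6/5/3 above the bass form a seventh chord; the bass is the third, so this is first inversion.

seventh chord, first inversion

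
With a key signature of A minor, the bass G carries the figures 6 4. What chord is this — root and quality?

C major

The figures 6 4 indicate a triad in second inversion.
In second inversion the root lies a fourth above the bass: a fourth above G in A minor is C.
The chord tones are G, C, E, giving C major.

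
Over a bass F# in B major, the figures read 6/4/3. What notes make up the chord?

F#, A#, B, D#

A third above F# in this key is A#.
A fourth above F# in this key is B.
A sixth above F# in this key is D#.
Together with the bass F#, this spells B major seventh in second inversion.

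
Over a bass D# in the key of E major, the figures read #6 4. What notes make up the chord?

A fourth above D# in this key is G#.
A sixth above D# in this key is B, raised to B# by the sharp.
Together with the bass D#, this spells G# major in second inversion.

D#, G#, B#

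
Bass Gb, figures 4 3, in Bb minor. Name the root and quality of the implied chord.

The figures 4 3 indicate a seventh chord in second inversion.
In second inversion the root lies a fourth above the bass: a fourth above Gb in Bb minor is C.
The chord tones are Gb, Bb, C, Eb, giving C half-diminished seventh.

C half-diminished seventh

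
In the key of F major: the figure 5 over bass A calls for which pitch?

Counting 4 letter steps above A lands on E; in F major, that letter is E.

E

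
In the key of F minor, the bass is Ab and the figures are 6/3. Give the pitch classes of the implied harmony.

A third above Ab in this key is C.
A sixth above Ab in this key is F.
Together with the bass Ab, this spells F minor in first inversion.

Ab, C, F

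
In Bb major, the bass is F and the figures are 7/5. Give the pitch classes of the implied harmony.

F, A, C, Eb

The written figures 7/5 are shorthand for 7/5/3: the 3 is implied.
A third above F in this key is A.
A fifth above F in this key is C.
A seventh above F in this key is Eb.
Together with the bass F, this spells F dominant seventh in root position.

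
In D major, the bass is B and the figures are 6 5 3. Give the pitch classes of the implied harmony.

A third above B in this key is D.
A fifth above B in this key is F#.
A sixth above B in this key is G.
Together with the bass B, this spells G major seventh in first inversion.

B, D, F#, G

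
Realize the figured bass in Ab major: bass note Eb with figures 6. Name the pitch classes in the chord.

The written figures 6 are shorthand for 6/3: the 3 is implied.
A third above Eb in this key is G.
A sixth above Eb in this key is C.
Together with the bass Eb, this spells C minor in first inversion.

Eb, G, C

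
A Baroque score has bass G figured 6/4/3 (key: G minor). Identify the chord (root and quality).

C minor seventh

The figures 6/4/3 indicate a seventh chord in second inversion.
In second inversion the root lies a fourth above the bass: a fourth above G in G minor is C.
The chord tones are G, Bb, C, Eb, giving C minor seventh.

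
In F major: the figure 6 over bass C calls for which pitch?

A

Counting 5 letter steps above C lands on A; in F major, that letter is A.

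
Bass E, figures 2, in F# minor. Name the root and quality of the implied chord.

F# minor seventh

The figures 2 indicate a seventh chord in third inversion.
In third inversion the root lies a second above the bass: a second above E in F# minor is F#.
The chord tones are E, F#, A, C#, giving F# minor seventh.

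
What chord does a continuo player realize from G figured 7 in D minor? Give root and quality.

G minor seventh

The figures 7 indicate a seventh chord in root position.
In root position the bass is the root, so the root is G.
The chord tones are G, Bb, D, F, giving G minor seventh.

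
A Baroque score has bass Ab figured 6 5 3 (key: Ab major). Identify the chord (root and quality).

The figures 6 5 3 indicate a seventh chord in first inversion.
In first inversion the root lies a sixth above the bass: a sixth above Ab in Ab major is F.
The chord tones are Ab, C, Eb, F, giving F minor seventh.

F minor seventh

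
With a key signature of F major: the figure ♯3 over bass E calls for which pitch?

G#

Counting 2 letter steps above E lands on G; in F major, that letter is G.
The #3 figure raises it a semitone, giving G#.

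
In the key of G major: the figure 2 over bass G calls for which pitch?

Counting 1 letter step above G lands on A; in G major, that letter is A.

A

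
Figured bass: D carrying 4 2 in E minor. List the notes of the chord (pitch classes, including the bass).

D, E, G, B

The written figures 4 2 are shorthand for 6/4/2: the 6 is implied.
A second above D in this key is E.
A fourth above D in this key is G.
A sixth above D in this key is B.
Together with the bass D, this spells E minor seventh in third inversion.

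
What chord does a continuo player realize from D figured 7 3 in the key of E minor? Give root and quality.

The figures 7 3 indicate a seventh chord in root position.
In root position the bass is the root, so the root is D.
The chord tones are D, F#, A, C, giving D dominant seventh.

D dominant seventh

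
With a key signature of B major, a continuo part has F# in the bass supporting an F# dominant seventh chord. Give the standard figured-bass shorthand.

F# is the root of F# dominant seventh, so the chord is in root position.
A seventh chord in root position is figured 7/5/3, conventionally abbreviated 7.

7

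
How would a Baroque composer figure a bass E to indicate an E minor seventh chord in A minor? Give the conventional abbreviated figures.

E is the root of E minor seventh, so the chord is in root position.
A seventh chord in root position is figured 7/5/3, conventionally abbreviated 7.

7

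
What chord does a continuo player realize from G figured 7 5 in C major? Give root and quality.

G dominant seventh

The figures 7 5 indicate a seventh chord in root position.
In root position the bass is the root, so the root is G.
The chord tones are G, B, D, F, giving G dominant seventh.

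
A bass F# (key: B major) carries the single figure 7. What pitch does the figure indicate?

Counting 6 letter steps above F# lands on E; in B major, that letter is E.

E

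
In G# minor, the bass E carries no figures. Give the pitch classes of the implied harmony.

E, G#, B

An unfigured bass implies 5/3.
A third above E in this key is G#.
A fifth above E in this key is B.
Together with the bass E, this spells E major in root position.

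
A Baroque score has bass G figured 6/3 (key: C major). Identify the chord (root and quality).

The figures 6/3 indicate a triad in first inversion.
In first inversion the root lies a sixth above the bass: a sixth above G in C major is E.
The chord tones are G, B, E, giving E minor.

E minor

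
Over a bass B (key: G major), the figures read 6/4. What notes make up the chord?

A fourth above B in this key is E.
A sixth above B in this key is G.
Together with the bass B, this spells E minor in second inversion.

B, E, G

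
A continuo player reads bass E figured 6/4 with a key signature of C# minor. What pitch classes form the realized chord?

E, A, C#

A fourth above E in this key is A.
A sixth above E in this key is C#.
Together with the bass E, this spells A major in second inversion.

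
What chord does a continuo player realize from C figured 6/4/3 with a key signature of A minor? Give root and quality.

F major seventh

The figures 6/4/3 indicate a seventh chord in second inversion.
In second inversion the root lies a fourth above the bass: a fourth above C in A minor is F.
The chord tones are C, E, F, A, giving F major seventh.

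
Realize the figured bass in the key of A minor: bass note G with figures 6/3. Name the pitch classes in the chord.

G, B, E

A third above G in this key is B.
A sixth above G in this key is E.
Together with the bass G, this spells E minor in first inversion.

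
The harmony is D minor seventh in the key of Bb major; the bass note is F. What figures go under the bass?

F is the third of D minor seventh, so the chord is in first inversion.
A seventh chord in first inversion is figured 6/5/3, conventionally abbreviated 6/5.

6/5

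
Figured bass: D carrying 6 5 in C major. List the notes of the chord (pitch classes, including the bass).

D, F, A, B

The written figures 6 5 are shorthand for 6/5/3: the 3 is implied.
A third above D in this key is F.
A fifth above D in this key is A.
A sixth above D in this key is B.
Together with the bass D, this spells B half-diminished seventh in first inversion.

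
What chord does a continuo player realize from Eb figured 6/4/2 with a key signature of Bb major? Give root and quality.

The figures 6/4/2 indicate a seventh chord in third inversion.
In third inversion the root lies a second above the bass: a second above Eb in Bb major is F.
The chord tones are Eb, F, A, C, giving F dominant seventh.

F dominant seventh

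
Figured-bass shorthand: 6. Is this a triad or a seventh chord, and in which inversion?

triad, first inversion

6 is shorthand for 6/3.
Intervals of 6/3 above the bass form a triad; the bass is the third, so this is first inversion.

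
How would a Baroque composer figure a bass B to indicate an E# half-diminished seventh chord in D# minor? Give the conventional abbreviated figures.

4/3

B is the fifth of E# half-diminished seventh, so the chord is in second inversion.
A seventh chord in second inversion is figured 6/4/3, conventionally abbreviated 4/3.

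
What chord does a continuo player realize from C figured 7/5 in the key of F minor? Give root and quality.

C minor seventh

The figures 7/5 indicate a seventh chord in root position.
In root position the bass is the root, so the root is C.
The chord tones are C, Eb, G, Bb, giving C minor seventh.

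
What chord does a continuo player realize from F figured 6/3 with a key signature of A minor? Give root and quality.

D minor

The figures 6/3 indicate a triad in first inversion.
In first inversion the root lies a sixth above the bass: a sixth above F in A minor is D.
The chord tones are F, A, D, giving D minor.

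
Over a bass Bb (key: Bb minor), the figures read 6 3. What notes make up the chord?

A third above Bb in this key is Db.
A sixth above Bb in this key is Gb.
Together with the bass Bb, this spells Gb major in first inversion.

Bb, Db, Gb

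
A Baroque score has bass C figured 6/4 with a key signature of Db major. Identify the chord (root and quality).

F minor

The figures 6/4 indicate a triad in second inversion.
In second inversion the root lies a fourth above the bass: a fourth above C in Db major is F.
The chord tones are C, F, Ab, giving F minor.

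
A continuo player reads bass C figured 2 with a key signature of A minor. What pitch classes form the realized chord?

C, D, F, A

The written figures 2 are shorthand for 6/4/2: the 6/4 are implied.
A second above C in this key is D.
A fourth above C in this key is F.
A sixth above C in this key is A.
Together with the bass C, this spells D minor seventh in third inversion.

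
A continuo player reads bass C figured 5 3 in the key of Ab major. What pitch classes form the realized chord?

A third above C in this key is Eb.
A fifth above C in this key is G.
Together with the bass C, this spells C minor in root position.

C, Eb, G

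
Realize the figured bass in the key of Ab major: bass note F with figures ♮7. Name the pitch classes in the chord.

F, Ab, C, E

The written figures ♮7 are shorthand for 7/5/3: the 5/3 are implied.
A third above F in this key is Ab.
A fifth above F in this key is C.
A seventh above F in this key is Eb, made natural (E) by the ♮ figure.
Together with the bass F, this spells F minor-major seventh in root position.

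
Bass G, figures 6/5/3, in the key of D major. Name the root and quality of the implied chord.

The figures 6/5/3 indicate a seventh chord in first inversion.
In first inversion the root lies a sixth above the bass: a sixth above G in D major is E.
The chord tones are G, B, D, E, giving E minor seventh.

E minor seventh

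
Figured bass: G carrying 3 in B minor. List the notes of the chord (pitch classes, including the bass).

The written figures 3 are shorthand for 5/3: the 5 is implied.
A third above G in this key is B.
A fifth above G in this key is D.
Together with the bass G, this spells G major in root position.

G, B, D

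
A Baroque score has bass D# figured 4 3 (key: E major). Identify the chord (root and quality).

G# minor seventh

The figures 4 3 indicate a seventh chord in second inversion.
In second inversion the root lies a fourth above the bass: a fourth above D# in E major is G#.
The chord tones are D#, F#, G#, B, giving G# minor seventh.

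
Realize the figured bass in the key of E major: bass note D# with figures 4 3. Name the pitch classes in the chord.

The written figures 4 3 are shorthand for 6/4/3: the 6 is implied.
A third above D# in this key is F#.
A fourth above D# in this key is G#.
A sixth above D# in this key is B.
Together with the bass D#, this spells G# minor seventh in second inversion.

D#, F#, G#, B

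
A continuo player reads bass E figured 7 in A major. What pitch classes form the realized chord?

The written figures 7 are shorthand for 7/5/3: the 5/3 are implied.
A third above E in this key is G#.
A fifth above E in this key is B.
A seventh above E in this key is D.
Together with the bass E, this spells E dominant seventh in root position.

E, G#, B, D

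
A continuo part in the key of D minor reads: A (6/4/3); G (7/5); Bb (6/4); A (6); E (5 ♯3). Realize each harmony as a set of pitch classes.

A (6/4/3): A, C, D, F.
G (7/5/3): G, Bb, D, F.
Bb (6/4): Bb, E, G.
A (6/3): A, C, F.
E (5/#3): E, G#, Bb.

A, C, D, F | G, Bb, D, F | Bb, E, G | A, C, F | E, G#, Bb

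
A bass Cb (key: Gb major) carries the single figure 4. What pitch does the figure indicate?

F

Counting 3 letter steps above Cb lands on F; in Gb major, that letter is F.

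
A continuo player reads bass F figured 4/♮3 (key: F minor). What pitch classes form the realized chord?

F, A, Bb, Db

The written figures 4/♮3 are shorthand for 6/4/3: the 6 is implied.
A third above F in this key is Ab, made natural (A) by the ♮ figure.
A fourth above F in this key is Bb.
A sixth above F in this key is Db.
Together with the bass F, this spells Bb minor-major seventh in second inversion.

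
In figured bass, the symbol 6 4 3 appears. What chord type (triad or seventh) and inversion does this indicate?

seventh chord, second inversion

Intervals of 6/4/3 above the bass form a seventh chord; the bass is the fifth, so this is second inversion.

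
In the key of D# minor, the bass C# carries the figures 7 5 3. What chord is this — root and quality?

C# dominant seventh

The figures 7 5 3 indicate a seventh chord in root position.
In root position the bass is the root, so the root is C#.
The chord tones are C#, E#, G#, B, giving C# dominant seventh.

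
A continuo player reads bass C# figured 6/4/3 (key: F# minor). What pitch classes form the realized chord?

C#, E, F#, A

A third above C# in this key is E.
A fourth above C# in this key is F#.
A sixth above C# in this key is A.
Together with the bass C#, this spells F# minor seventh in second inversion.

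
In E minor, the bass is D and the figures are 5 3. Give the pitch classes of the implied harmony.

D, F#, A

A third above D in this key is F#.
A fifth above D in this key is A.
Together with the bass D, this spells D major in root position.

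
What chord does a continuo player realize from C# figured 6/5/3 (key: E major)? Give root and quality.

A major seventh

The figures 6/5/3 indicate a seventh chord in first inversion.
In first inversion the root lies a sixth above the bass: a sixth above C# in E major is A.
The chord tones are C#, E, G#, A, giving A major seventh.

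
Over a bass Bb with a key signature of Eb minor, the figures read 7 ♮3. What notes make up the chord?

Bb, D, F, Ab

The written figures 7 ♮3 are shorthand for 7/5/3: the 5 is implied.
A third above Bb in this key is Db, made natural (D) by the ♮ figure.
A fifth above Bb in this key is F.
A seventh above Bb in this key is Ab.
Together with the bass Bb, this spells Bb dominant seventh in root position.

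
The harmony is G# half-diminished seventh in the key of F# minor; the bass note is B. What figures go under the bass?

B is the third of G# half-diminished seventh, so the chord is in first inversion.
A seventh chord in first inversion is figured 6/5/3, conventionally abbreviated 6/5.

6/5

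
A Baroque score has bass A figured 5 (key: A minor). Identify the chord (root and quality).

A minor

The figures 5 indicate a triad in root position.
In root position the bass is the root, so the root is A.
The chord tones are A, C, E, giving A minor.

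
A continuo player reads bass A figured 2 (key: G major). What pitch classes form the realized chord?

A, B, D, F#

The written figures 2 are shorthand for 6/4/2: the 6/4 are implied.
A second above A in this key is B.
A fourth above A in this key is D.
A sixth above A in this key is F#.
Together with the bass A, this spells B minor seventh in third inversion.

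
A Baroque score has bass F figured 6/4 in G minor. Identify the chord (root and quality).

Bb major

The figures 6/4 indicate a triad in second inversion.
In second inversion the root lies a fourth above the bass: a fourth above F in G minor is Bb.
The chord tones are F, Bb, D, giving Bb major.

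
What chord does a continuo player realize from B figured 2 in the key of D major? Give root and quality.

C# half-diminished seventh

The figures 2 indicate a seventh chord in third inversion.
In third inversion the root lies a second above the bass: a second above B in D major is C#.
The chord tones are B, C#, E, G, giving C# half-diminished seventh.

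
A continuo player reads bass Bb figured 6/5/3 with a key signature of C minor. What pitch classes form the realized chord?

A third above Bb in this key is D.
A fifth above Bb in this key is F.
A sixth above Bb in this key is G.
Together with the bass Bb, this spells G minor seventh in first inversion.

Bb, D, F, G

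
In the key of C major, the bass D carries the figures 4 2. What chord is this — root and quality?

E minor seventh

The figures 4 2 indicate a seventh chord in third inversion.
In third inversion the root lies a second above the bass: a second above D in C major is E.
The chord tones are D, E, G, B, giving E minor seventh.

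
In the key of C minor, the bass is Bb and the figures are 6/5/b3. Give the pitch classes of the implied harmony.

Bb, Db, F, G

A third above Bb in this key is D, lowered to Db by the flat.
A fifth above Bb in this key is F.
A sixth above Bb in this key is G.
Together with the bass Bb, this spells G half-diminished seventh in first inversion.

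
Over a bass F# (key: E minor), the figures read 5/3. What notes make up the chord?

A third above F# in this key is A.
A fifth above F# in this key is C.
Together with the bass F#, this spells F# diminished in root position.

F#, A, C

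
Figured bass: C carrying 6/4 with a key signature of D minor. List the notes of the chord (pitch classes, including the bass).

C, F, A

A fourth above C in this key is F.
A sixth above C in this key is A.
Together with the bass C, this spells F major in second inversion.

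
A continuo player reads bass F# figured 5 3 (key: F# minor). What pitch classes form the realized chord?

F#, A, C#

A third above F# in this key is A.
A fifth above F# in this key is C#.
Together with the bass F#, this spells F# minor in root position.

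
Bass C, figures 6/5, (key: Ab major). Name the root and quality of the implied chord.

The figures 6/5 indicate a seventh chord in first inversion.
In first inversion the root lies a sixth above the bass: a sixth above C in Ab major is Ab.
The chord tones are C, Eb, G, Ab, giving Ab major seventh.

Ab major seventh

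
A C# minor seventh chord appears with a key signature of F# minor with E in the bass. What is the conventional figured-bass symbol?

E is the third of C# minor seventh, so the chord is in first inversion.
A seventh chord in first inversion is figured 6/5/3, conventionally abbreviated 6/5.

6/5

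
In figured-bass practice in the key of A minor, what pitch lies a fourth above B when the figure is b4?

Eb

Counting 3 letter steps above B lands on E; in A minor, that letter is E.
The b4 figure lowers it a semitone, giving Eb.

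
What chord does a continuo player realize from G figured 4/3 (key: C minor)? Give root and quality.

C minor seventh

The figures 4/3 indicate a seventh chord in second inversion.
In second inversion the root lies a fourth above the bass: a fourth above G in C minor is C.
The chord tones are G, Bb, C, Eb, giving C minor seventh.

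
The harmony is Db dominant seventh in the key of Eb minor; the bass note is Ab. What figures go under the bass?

4/3

Ab is the fifth of Db dominant seventh, so the chord is in second inversion.
A seventh chord in second inversion is figured 6/4/3, conventionally abbreviated 4/3.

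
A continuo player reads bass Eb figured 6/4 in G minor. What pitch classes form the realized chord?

Eb, A, C

A fourth above Eb in this key is A.
A sixth above Eb in this key is C.
Together with the bass Eb, this spells A diminished in second inversion.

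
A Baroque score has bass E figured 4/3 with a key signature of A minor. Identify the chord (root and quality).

A minor seventh

The figures 4/3 indicate a seventh chord in second inversion.
In second inversion the root lies a fourth above the bass: a fourth above E in A minor is A.
The chord tones are E, G, A, C, giving A minor seventh.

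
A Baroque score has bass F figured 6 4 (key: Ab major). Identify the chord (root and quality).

The figures 6 4 indicate a triad in second inversion.
In second inversion the root lies a fourth above the bass: a fourth above F in Ab major is Bb.
The chord tones are F, Bb, Db, giving Bb minor.

Bb minor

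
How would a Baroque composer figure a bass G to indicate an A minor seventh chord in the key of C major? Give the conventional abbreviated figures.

G is the seventh of A minor seventh, so the chord is in third inversion.
A seventh chord in third inversion is figured 6/4/2, conventionally abbreviated 4/2.

4/2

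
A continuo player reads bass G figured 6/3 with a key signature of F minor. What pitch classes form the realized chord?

A third above G in this key is Bb.
A sixth above G in this key is Eb.
Together with the bass G, this spells Eb major in first inversion.

G, Bb, Eb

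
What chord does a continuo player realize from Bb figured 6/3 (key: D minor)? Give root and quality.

G minor

The figures 6/3 indicate a triad in first inversion.
In first inversion the root lies a sixth above the bass: a sixth above Bb in D minor is G.
The chord tones are Bb, D, G, giving G minor.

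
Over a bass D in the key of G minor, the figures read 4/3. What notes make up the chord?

The written figures 4/3 are shorthand for 6/4/3: the 6 is implied.
A third above D in this key is F.
A fourth above D in this key is G.
A sixth above D in this key is Bb.
Together with the bass D, this spells G minor seventh in second inversion.

D, F, G, Bb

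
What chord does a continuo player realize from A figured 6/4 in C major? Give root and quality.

The figures 6/4 indicate a triad in second inversion.
In second inversion the root lies a fourth above the bass: a fourth above A in C major is D.
The chord tones are A, D, F, giving D minor.

D minor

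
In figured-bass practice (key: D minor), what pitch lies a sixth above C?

A

Counting 5 letter steps above C lands on A; in D minor, that letter is A.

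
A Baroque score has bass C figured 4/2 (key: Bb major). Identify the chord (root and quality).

D minor seventh

The figures 4/2 indicate a seventh chord in third inversion.
In third inversion the root lies a second above the bass: a second above C in Bb major is D.
The chord tones are C, D, F, A, giving D minor seventh.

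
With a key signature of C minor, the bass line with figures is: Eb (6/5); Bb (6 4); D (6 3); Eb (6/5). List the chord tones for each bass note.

Eb, G, Bb, C | Bb, Eb, G | D, F, Bb | Eb, G, Bb, C

Eb (6/5/3): Eb, G, Bb, C.
Bb (6/4): Bb, Eb, G.
D (6/3): D, F, Bb.
Eb (6/5/3): Eb, G, Bb, C.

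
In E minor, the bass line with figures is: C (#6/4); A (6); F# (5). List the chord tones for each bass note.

C, F#, A# | A, C, F# | F#, A, C

C (#6/4): C, F#, A#.
A (6/3): A, C, F#.
F# (5/3): F#, A, C.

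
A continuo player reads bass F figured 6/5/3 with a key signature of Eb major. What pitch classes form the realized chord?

F, Ab, C, D

A third above F in this key is Ab.
A fifth above F in this key is C.
A sixth above F in this key is D.
Together with the bass F, this spells D half-diminished seventh in first inversion.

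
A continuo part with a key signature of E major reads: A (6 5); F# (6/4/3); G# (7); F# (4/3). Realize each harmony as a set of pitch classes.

A (6/5/3): A, C#, E, F#.
F# (6/4/3): F#, A, B, D#.
G# (7/5/3): G#, B, D#, F#.
F# (6/4/3): F#, A, B, D#.

A, C#, E, F# | F#, A, B, D# | G#, B, D#, F# | F#, A, B, D#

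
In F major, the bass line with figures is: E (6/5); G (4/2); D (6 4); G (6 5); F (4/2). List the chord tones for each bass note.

E, G, Bb, C | G, A, C, E | D, G, Bb | G, Bb, D, E | F, G, Bb, D

E (6/5/3): E, G, Bb, C.
G (6/4/2): G, A, C, E.
D (6/4): D, G, Bb.
G (6/5/3): G, Bb, D, E.
F (6/4/2): F, G, Bb, D.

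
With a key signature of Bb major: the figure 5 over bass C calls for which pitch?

G

Counting 4 letter steps above C lands on G; in Bb major, that letter is G.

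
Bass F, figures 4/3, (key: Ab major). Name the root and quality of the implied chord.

Bb minor seventh

The figures 4/3 indicate a seventh chord in second inversion.
In second inversion the root lies a fourth above the bass: a fourth above F in Ab major is Bb.
The chord tones are F, Ab, Bb, Db, giving Bb minor seventh.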